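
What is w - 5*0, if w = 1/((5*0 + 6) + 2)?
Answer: 1/8 ≈ 0.12500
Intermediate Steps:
w = 1/8 (w = 1/((0 + 6) + 2) = 1/(6 + 2) = 1/8 ≈ 0.12500)
w - 5*0 = 1/8 - 5*0 = 1/8 + 0 = 1/8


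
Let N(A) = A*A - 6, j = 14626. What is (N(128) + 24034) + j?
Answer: 55038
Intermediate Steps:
N(A) = -6 + A**2 (N(A) = A**2 - 6 = -6 + A**2)
(N(128) + 24034) + j = ((-6 + 128**2) + 24034) + 14626 = ((-6 + 16384) + 24034) + 14626 = (16378 + 24034) + 14626 = 40412 + 14626 = 55038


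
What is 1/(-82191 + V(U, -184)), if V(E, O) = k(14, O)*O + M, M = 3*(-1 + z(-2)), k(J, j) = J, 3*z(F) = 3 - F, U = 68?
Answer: -1/84765 ≈ -1.1797e-5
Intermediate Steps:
z(F) = 1 - F/3 (z(F) = (3 - F)/3 = 1 - F/3)
M = 2 (M = 3*(-1 + (1 - 1/3*(-2))) = 3*(-1 + (1 + 2/3)) = 3*(-1 + 5/3) = 3*(2/3) = 2)
V(E, O) = 2 + 14*O (V(E, O) = 14*O + 2 = 2 + 14*O)
1/(-82191 + V(U, -184)) = 1/(-82191 + (2 + 14*(-184))) = 1/(-82191 + (2 - 2576)) = 1/(-82191 - 2574) = 1/(-84765) = -1/84765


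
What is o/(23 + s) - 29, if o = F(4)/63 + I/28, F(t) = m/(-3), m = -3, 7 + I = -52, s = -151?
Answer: -934897/32256 ≈ -28.984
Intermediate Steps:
I = -59 (I = -7 - 52 = -59)
F(t) = 1 (F(t) = -3/(-3) = -3*(-⅓) = 1)
o = -527/252 (o = 1/63 - 59/28 = -527/252 ≈ -2.0913)
o/(23 + s) - 29 = -527/252/(23 - 151) - 29 = -527/252/(-128) - 29 = -1/128*(-527/252) - 29 = 527/32256 - 29 = -934897/32256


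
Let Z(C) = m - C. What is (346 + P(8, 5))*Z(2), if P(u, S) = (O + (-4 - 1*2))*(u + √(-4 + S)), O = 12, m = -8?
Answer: -4000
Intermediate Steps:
Z(C) = -8 - C
P(u, S) = 6*u + 6*√(-4 + S) (P(u, S) = (12 + (-4 - 1*2))*(u + √(-4 + S)) = (12 + (-4 - 2))*(u + √(-4 + S)) = (12 - 6)*(u + √(-4 + S)) = 6*(u + √(-4 + S)) = 6*u + 6*√(-4 + S))
(346 + P(8, 5))*Z(2) = (346 + (6*8 + 6*√(-4 + 5)))*(-8 - 1*2) = (346 + (48 + 6*√1))*(-8 - 2) = (346 + (48 + 6*1))*(-10) = (346 + (48 + 6))*(-10) = (346 + 54)*(-10) = 400*(-10) = -4000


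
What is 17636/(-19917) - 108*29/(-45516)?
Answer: -61695011/75545181 ≈ -0.81666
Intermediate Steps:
17636/(-19917) - 108*29/(-45516) = 17636*(-1/19917) - 3132*(-1/45516) = -17636/19917 + 261/3793 = -61695011/75545181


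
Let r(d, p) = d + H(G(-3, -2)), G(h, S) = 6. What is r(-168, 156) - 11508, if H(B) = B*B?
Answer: -11640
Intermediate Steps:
H(B) = B²
r(d, p) = 36 + d (r(d, p) = d + 6² = d + 36 = 36 + d)
r(-168, 156) - 11508 = (36 - 168) - 11508 = -132 - 11508 = -11640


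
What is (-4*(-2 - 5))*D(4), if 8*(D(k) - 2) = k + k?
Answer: 84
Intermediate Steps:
D(k) = 2 + k/4 (D(k) = 2 + (k + k)/8 = 2 + (2*k)/8 = 2 + k/4)
(-4*(-2 - 5))*D(4) = (-4*(-2 - 5))*(2 + (¼)*4) = (-4*(-7))*(2 + 1) = -4*(-7)*3 = 28*3 = 84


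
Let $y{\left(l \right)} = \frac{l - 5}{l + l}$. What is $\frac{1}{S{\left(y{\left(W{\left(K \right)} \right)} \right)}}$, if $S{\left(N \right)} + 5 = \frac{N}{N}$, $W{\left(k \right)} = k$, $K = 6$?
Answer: $- \frac{1}{4} \approx -0.25$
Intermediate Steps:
$y{\left(l \right)} = \frac{-5 + l}{2 l}$
$S{\left(N \right)} = -4$ ($S{\left(N \right)} = -5 + \frac{N}{N} = -5 + 1 = -4$)
$\frac{1}{S{\left(y{\left(W{\left(K \right)} \right)} \right)}} = \frac{1}{-4} = - \frac{1}{4}$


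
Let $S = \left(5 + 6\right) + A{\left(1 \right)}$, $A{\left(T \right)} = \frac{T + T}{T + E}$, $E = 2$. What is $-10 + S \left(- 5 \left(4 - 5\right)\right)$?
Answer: $\frac{145}{3} \approx 48.333$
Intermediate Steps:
$A{\left(T \right)} = \frac{2 T}{2 + T}$ ($A{\left(T \right)} = \frac{T + T}{T + 2} = \frac{2 T}{2 + T}$)
$S = \frac{35}{3}$ ($S = \left(5 + 6\right) + 2 \cdot 1 \frac{1}{2 + 1} = 11 + 2 \cdot 1 \cdot \frac{1}{3} = 11 + \frac{2}{3} = \frac{35}{3} \approx 11.667$)
$-10 + S \left(- 5 \left(4 - 5\right)\right) = -10 + \frac{35 \left(- 5 \left(4 - 5\right)\right)}{3} = -10 + \frac{35 \left(\left(-5\right) \left(-1\right)\right)}{3} = -10 + \frac{35}{3} \cdot 5 = -10 + \frac{175}{3} = \frac{145}{3}$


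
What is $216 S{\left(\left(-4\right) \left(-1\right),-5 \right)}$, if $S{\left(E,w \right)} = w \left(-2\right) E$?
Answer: $8640$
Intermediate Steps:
$S{\left(E,w \right)} = - 2 E w$ ($S{\left(E,w \right)} = - 2 w E = - 2 E w$)
$216 S{\left(\left(-4\right) \left(-1\right),-5 \right)} = 216 \left(\left(-2\right) \left(\left(-4\right) \left(-1\right)\right) \left(-5\right)\right) = 216 \left(\left(-2\right) 4 \left(-5\right)\right) = 216 \cdot 40 = 8640$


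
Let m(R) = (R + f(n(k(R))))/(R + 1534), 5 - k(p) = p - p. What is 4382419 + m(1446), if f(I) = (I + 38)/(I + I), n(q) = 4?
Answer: 10447688057/2384 ≈ 4.3824e+6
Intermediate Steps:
k(p) = 5 (k(p) = 5 - (p - p) = 5 - 1*0 = 5 + 0 = 5)
f(I) = (38 + I)/(2*I) (f(I) = (38 + I)/((2*I)) = (38 + I)*(1/(2*I)) = (38 + I)/(2*I))
m(R) = (21/4 + R)/(1534 + R) (m(R) = (R + (1/2)*(38 + 4)/4)/(R + 1534) = (R + (1/2)*(1/4)*42)/(1534 + R) = (R + 21/4)/(1534 + R) = (21/4 + R)/(1534 + R))
4382419 + m(1446) = 4382419 + (21/4 + 1446)/(1534 + 1446) = 4382419 + (5805/4)/2980 = 4382419 + (1/2980)*(5805/4) = 4382419 + 1161/2384 = 10447688057/2384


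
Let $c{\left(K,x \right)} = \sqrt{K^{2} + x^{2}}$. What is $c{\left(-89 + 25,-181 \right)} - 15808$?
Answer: $-15808 + \sqrt{36857} \approx -15616.0$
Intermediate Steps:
$c{\left(-89 + 25,-181 \right)} - 15808 = \sqrt{\left(-89 + 25\right)^{2} + \left(-181\right)^{2}} - 15808 = \sqrt{\left(-64\right)^{2} + 32761} - 15808 = \sqrt{4096 + 32761} - 15808 = \sqrt{36857} - 15808 = -15808 + \sqrt{36857}$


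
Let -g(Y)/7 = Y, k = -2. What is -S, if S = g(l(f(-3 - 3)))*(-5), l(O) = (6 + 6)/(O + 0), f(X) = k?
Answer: 210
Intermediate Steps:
f(X) = -2
l(O) = 12/O
g(Y) = -7*Y
S = -210 (S = -84/(-2)*(-5) = -84*(-1)/2*(-5) = -7*(-6)*(-5) = 42*(-5) = -210)
-S = -1*(-210) = 210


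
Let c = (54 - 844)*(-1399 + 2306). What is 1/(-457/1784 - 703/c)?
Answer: -639144760/163100029 ≈ -3.9187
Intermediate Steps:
c = -716530 (c = -790*907 = -716530)
1/(-457/1784 - 703/c) = 1/(-457/1784 - 703/(-716530)) = 1/(-457*1/1784 - 703*(-1/716530)) = 1/(-457/1784 + 703/716530) = 1/(-163100029/639144760) = -639144760/163100029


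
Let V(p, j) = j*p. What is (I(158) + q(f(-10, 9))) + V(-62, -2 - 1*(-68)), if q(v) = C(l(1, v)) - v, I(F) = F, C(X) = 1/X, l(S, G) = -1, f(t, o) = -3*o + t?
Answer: -3898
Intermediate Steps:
f(t, o) = t - 3*o
q(v) = -1 - v (q(v) = 1/(-1) - v = -1 - v)
(I(158) + q(f(-10, 9))) + V(-62, -2 - 1*(-68)) = (158 + (-1 - (-10 - 3*9))) + (-2 - 1*(-68))*(-62) = (158 + (-1 - (-10 - 27))) + (-2 + 68)*(-62) = (158 + (-1 - 1*(-37))) + 66*(-62) = (158 + (-1 + 37)) - 4092 = (158 + 36) - 4092 = 194 - 4092 = -3898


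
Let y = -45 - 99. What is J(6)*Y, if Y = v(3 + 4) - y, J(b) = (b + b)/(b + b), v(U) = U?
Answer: 151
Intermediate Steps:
y = -144
J(b) = 1 (J(b) = (2*b)/((2*b)) = (2*b)*(1/(2*b)) = 1)
Y = 151 (Y = (3 + 4) - 1*(-144) = 7 + 144 = 151)
J(6)*Y = 1*151 = 151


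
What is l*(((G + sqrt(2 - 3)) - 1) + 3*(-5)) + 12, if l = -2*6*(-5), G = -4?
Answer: -1188 + 60*I ≈ -1188.0 + 60.0*I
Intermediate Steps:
l = 60 (l = -12*(-5) = 60)
l*(((G + sqrt(2 - 3)) - 1) + 3*(-5)) + 12 = 60*(((-4 + sqrt(2 - 3)) - 1) + 3*(-5)) + 12 = 60*(((-4 + sqrt(-1)) - 1) - 15) + 12 = 60*(((-4 + I) - 1) - 15) + 12 = 60*((-5 + I) - 15) + 12 = 60*(-20 + I) + 12 = (-1200 + 60*I) + 12 = -1188 + 60*I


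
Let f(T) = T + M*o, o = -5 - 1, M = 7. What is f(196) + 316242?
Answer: 316396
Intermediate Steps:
o = -6
f(T) = -42 + T (f(T) = T + 7*(-6) = T - 42 = -42 + T)
f(196) + 316242 = (-42 + 196) + 316242 = 154 + 316242 = 316396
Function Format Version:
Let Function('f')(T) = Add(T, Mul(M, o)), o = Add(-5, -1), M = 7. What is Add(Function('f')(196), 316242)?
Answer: 316396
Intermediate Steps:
o = -6
Function('f')(T) = Add(-42, T) (Function('f')(T) = Add(T, Mul(7, -6)) = Add(T, -42) = Add(-42, T))
Add(Function('f')(196), 316242) = Add(Add(-42, 196), 316242) = Add(154, 316242) = 316396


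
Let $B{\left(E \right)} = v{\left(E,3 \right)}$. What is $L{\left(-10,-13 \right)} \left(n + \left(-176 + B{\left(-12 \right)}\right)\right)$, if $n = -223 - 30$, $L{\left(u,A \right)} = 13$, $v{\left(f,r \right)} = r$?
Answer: $-5538$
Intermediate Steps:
$B{\left(E \right)} = 3$
$n = -253$ ($n = -223 - 30 = -253$)
$L{\left(-10,-13 \right)} \left(n + \left(-176 + B{\left(-12 \right)}\right)\right) = 13 \left(-253 + \left(-176 + 3\right)\right) = 13 \left(-253 - 173\right) = 13 \left(-426\right) = -5538$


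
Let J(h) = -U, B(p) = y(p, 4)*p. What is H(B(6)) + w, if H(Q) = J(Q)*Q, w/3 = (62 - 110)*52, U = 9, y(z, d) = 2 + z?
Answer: -7920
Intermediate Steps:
B(p) = p*(2 + p) (B(p) = (2 + p)*p = p*(2 + p))
J(h) = -9 (J(h) = -1*9 = -9)
w = -7488 (w = 3*((62 - 110)*52) = 3*(-48*52) = 3*(-2496) = -7488)
H(Q) = -9*Q
H(B(6)) + w = -54*(2 + 6) - 7488 = -54*8 - 7488 = -9*48 - 7488 = -432 - 7488 = -7920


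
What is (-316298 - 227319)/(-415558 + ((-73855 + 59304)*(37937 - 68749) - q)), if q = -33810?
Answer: -543617/447963664 ≈ -0.0012135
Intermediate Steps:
(-316298 - 227319)/(-415558 + ((-73855 + 59304)*(37937 - 68749) - q)) = (-316298 - 227319)/(-415558 + ((-73855 + 59304)*(37937 - 68749) - 1*(-33810))) = -543617/(-415558 + (-14551*(-30812) + 33810)) = -543617/(-415558 + (448345412 + 33810)) = -543617/(-415558 + 448379222) = -543617/447963664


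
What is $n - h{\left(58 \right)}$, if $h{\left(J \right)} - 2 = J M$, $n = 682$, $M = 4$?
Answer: $448$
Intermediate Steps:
$h{\left(J \right)} = 2 + 4 J$ ($h{\left(J \right)} = 2 + J 4 = 2 + 4 J$)
$n - h{\left(58 \right)} = 682 - \left(2 + 4 \cdot 58\right) = 682 - \left(2 + 232\right) = 682 - 234 = 448$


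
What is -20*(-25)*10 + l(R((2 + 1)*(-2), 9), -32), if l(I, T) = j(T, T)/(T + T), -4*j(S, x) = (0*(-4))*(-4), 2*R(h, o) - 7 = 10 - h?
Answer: 5000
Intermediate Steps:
R(h, o) = 17/2 - h/2 (R(h, o) = 7/2 + (10 - h)/2 = 7/2 + (5 - h/2) = 17/2 - h/2)
j(S, x) = 0 (j(S, x) = -0*(-4)*(-4)/4 = -0*(-4) = -¼*0 = 0)
l(I, T) = 0 (l(I, T) = 0/(T + T) = 0/(2*T) = (1/(2*T))*0 = 0)
-20*(-25)*10 + l(R((2 + 1)*(-2), 9), -32) = -20*(-25)*10 + 0 = 500*10 + 0 = 5000 + 0 = 5000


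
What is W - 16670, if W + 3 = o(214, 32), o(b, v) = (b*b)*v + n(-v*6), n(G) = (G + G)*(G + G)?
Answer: 1596255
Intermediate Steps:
n(G) = 4*G² (n(G) = (2*G)*(2*G) = 4*G²)
o(b, v) = 144*v² + v*b² (o(b, v) = (b*b)*v + 4*(-v*6)² = b²*v + 4*(-6*v)² = v*b² + 4*(36*v²) = v*b² + 144*v² = 144*v² + v*b²)
W = 1612925 (W = -3 + 32*(214² + 144*32) = -3 + 32*(45796 + 4608) = -3 + 32*50404 = -3 + 1612928 = 1612925)
W - 16670 = 1612925 - 16670 = 1596255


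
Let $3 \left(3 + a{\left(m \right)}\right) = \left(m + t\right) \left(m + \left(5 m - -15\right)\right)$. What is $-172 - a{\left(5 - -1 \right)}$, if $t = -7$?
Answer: $-152$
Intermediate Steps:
$a{\left(m \right)} = -3 + \frac{\left(-7 + m\right) \left(15 + 6 m\right)}{3}$ ($a{\left(m \right)} = -3 + \frac{\left(m - 7\right) \left(m + \left(5 m - -15\right)\right)}{3} = -3 + \frac{\left(-7 + m\right) \left(m + \left(5 m + 15\right)\right)}{3} = -3 + \frac{\left(-7 + m\right) \left(m + \left(15 + 5 m\right)\right)}{3} = -3 + \frac{\left(-7 + m\right) \left(15 + 6 m\right)}{3}$)
$-172 - a{\left(5 - -1 \right)} = -172 - \left(-38 - 9 \left(5 - -1\right) + 2 \left(5 - -1\right)^{2}\right) = -172 - \left(-38 - 9 \left(5 + 1\right) + 2 \left(5 + 1\right)^{2}\right) = -172 - \left(-38 - 54 + 2 \cdot 6^{2}\right) = -172 - \left(-38 - 54 + 2 \cdot 36\right) = -172 - \left(-38 - 54 + 72\right) = -172 - -20 = -172 + 20 = -152$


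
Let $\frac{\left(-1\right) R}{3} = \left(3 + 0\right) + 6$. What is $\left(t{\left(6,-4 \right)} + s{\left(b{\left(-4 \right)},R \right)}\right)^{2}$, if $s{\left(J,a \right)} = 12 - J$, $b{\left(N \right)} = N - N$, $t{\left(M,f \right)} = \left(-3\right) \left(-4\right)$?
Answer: $576$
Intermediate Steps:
$t{\left(M,f \right)} = 12$
$R = -27$ ($R = - 3 \left(\left(3 + 0\right) + 6\right) = - 3 \left(3 + 6\right) = \left(-3\right) 9 = -27$)
$b{\left(N \right)} = 0$
$\left(t{\left(6,-4 \right)} + s{\left(b{\left(-4 \right)},R \right)}\right)^{2} = \left(12 + \left(12 - 0\right)\right)^{2} = \left(12 + \left(12 + 0\right)\right)^{2} = \left(12 + 12\right)^{2} = 24^{2} = 576$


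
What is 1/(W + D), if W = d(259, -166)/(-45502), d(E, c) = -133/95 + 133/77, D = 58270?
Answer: 1251305/72913542341 ≈ 1.7161e-5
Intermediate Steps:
d(E, c) = 18/55 (d(E, c) = -133*1/95 + 133*(1/77) = -7/5 + 19/11 = 18/55)
W = -9/1251305 (W = (18/55)/(-45502) = (18/55)*(-1/45502) = -9/1251305 ≈ -7.1925e-6)
1/(W + D) = 1/(-9/1251305 + 58270) = 1/(72913542341/1251305) = 1251305/72913542341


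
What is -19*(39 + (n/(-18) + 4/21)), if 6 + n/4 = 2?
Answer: -47975/63 ≈ -761.51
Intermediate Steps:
n = -16 (n = -24 + 4*2 = -24 + 8 = -16)
-19*(39 + (n/(-18) + 4/21)) = -19*(39 + (-16/(-18) + 4/21)) = -19*(39 + (-16*(-1/18) + 4*(1/21))) = -19*(39 + (8/9 + 4/21)) = -19*(39 + 68/63) = -19*2525/63 = -47975/63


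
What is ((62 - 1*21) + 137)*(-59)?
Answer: -10502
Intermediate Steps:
((62 - 1*21) + 137)*(-59) = ((62 - 21) + 137)*(-59) = (41 + 137)*(-59) = 178*(-59) = -10502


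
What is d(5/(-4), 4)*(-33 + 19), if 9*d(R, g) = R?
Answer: 35/18 ≈ 1.9444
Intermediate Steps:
d(R, g) = R/9
d(5/(-4), 4)*(-33 + 19) = ((5/(-4))/9)*(-33 + 19) = ((5*(-¼))/9)*(-14) = ((⅑)*(-5/4))*(-14) = -5/36*(-14) = 35/18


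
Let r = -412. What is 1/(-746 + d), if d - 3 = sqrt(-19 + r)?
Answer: -743/552480 - I*sqrt(431)/552480 ≈ -0.0013448 - 3.7577e-5*I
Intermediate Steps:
d = 3 + I*sqrt(431) (d = 3 + sqrt(-19 - 412) = 3 + sqrt(-431) = 3 + I*sqrt(431) ≈ 3.0 + 20.761*I)
1/(-746 + d) = 1/(-746 + (3 + I*sqrt(431))) = 1/(-743 + I*sqrt(431))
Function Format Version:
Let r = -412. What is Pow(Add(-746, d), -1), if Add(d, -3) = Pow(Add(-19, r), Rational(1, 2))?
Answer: Add(Rational(-743, 552480), Mul(Rational(-1, 552480), I, Pow(431, Rational(1, 2)))) ≈ Add(-0.0013448, Mul(-3.7577e-5, I))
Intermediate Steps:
d = Add(3, Mul(I, Pow(431, Rational(1, 2)))) (d = Add(3, Pow(Add(-19, -412), Rational(1, 2))) = Add(3, Pow(-431, Rational(1, 2))) = Add(3, Mul(I, Pow(431, Rational(1, 2)))) ≈ Add(3.0000, Mul(20.761, I)))
Pow(Add(-746, d), -1) = Pow(Add(-746, Add(3, Mul(I, Pow(431, Rational(1, 2))))), -1) = Pow(Add(-743, Mul(I, Pow(431, Rational(1, 2)))), -1)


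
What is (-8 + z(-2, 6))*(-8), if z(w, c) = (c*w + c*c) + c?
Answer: -176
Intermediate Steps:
z(w, c) = c + c**2 + c*w (z(w, c) = (c*w + c**2) + c = (c**2 + c*w) + c = c + c**2 + c*w)
(-8 + z(-2, 6))*(-8) = (-8 + 6*(1 + 6 - 2))*(-8) = (-8 + 6*5)*(-8) = (-8 + 30)*(-8) = 22*(-8) = -176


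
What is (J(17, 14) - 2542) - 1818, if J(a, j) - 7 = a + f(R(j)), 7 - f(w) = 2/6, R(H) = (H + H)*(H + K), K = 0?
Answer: -12988/3 ≈ -4329.3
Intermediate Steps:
R(H) = 2*H² (R(H) = (H + H)*(H + 0) = (2*H)*H = 2*H²)
f(w) = 20/3 (f(w) = 7 - 2/6 = 7 - 1*⅓ = 7 - ⅓ = 20/3)
J(a, j) = 41/3 + a (J(a, j) = 7 + (a + 20/3) = 7 + (20/3 + a) = 41/3 + a)
(J(17, 14) - 2542) - 1818 = ((41/3 + 17) - 2542) - 1818 = (92/3 - 2542) - 1818 = -7534/3 - 1818 = -12988/3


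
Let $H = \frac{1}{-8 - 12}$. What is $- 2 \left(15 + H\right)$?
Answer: $- \frac{299}{10} \approx -29.9$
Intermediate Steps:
$H = - \frac{1}{20}$ ($H = \frac{1}{-20} = - \frac{1}{20} \approx -0.05$)
$- 2 \left(15 + H\right) = - 2 \left(15 - \frac{1}{20}\right) = \left(-2\right) \frac{299}{20} = - \frac{299}{10}$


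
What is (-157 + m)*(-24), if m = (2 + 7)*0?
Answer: 3768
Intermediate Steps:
m = 0 (m = 9*0 = 0)
(-157 + m)*(-24) = (-157 + 0)*(-24) = -157*(-24) = 3768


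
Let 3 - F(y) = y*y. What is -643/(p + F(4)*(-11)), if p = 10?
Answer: -643/153 ≈ -4.2026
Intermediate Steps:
F(y) = 3 - y**2 (F(y) = 3 - y*y = 3 - y**2)
-643/(p + F(4)*(-11)) = -643/(10 + (3 - 1*4**2)*(-11)) = -643/(10 + (3 - 1*16)*(-11)) = -643/(10 + (3 - 16)*(-11)) = -643/(10 - 13*(-11)) = -643/(10 + 143) = -643/153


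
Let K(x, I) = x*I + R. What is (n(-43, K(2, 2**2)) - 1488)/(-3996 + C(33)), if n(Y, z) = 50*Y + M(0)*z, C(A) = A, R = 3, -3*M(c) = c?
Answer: 3638/3963 ≈ 0.91799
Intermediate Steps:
M(c) = -c/3
K(x, I) = 3 + I*x (K(x, I) = x*I + 3 = I*x + 3 = 3 + I*x)
n(Y, z) = 50*Y (n(Y, z) = 50*Y + (-1/3*0)*z = 50*Y + 0*z = 50*Y + 0 = 50*Y)
(n(-43, K(2, 2**2)) - 1488)/(-3996 + C(33)) = (50*(-43) - 1488)/(-3996 + 33) = (-2150 - 1488)/(-3963) = -3638*(-1/3963) = 3638/3963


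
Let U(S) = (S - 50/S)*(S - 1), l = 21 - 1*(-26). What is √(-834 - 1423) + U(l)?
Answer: 99314/47 + I*√2257 ≈ 2113.1 + 47.508*I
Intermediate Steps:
l = 47 (l = 21 + 26 = 47)
U(S) = (-1 + S)*(S - 50/S) (U(S) = (S - 50/S)*(-1 + S) = (-1 + S)*(S - 50/S))
√(-834 - 1423) + U(l) = √(-834 - 1423) + (-50 + 47² - 1*47 + 50/47) = √(-2257) + (-50 + 2209 - 47 + 50*(1/47)) = I*√2257 + (-50 + 2209 - 47 + 50/47) = I*√2257 + 99314/47 = 99314/47 + I*√2257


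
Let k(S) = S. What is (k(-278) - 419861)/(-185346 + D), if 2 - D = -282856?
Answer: -420139/97512 ≈ -4.3086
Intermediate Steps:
D = 282858 (D = 2 - 1*(-282856) = 2 + 282856 = 282858)
(k(-278) - 419861)/(-185346 + D) = (-278 - 419861)/(-185346 + 282858) = -420139/97512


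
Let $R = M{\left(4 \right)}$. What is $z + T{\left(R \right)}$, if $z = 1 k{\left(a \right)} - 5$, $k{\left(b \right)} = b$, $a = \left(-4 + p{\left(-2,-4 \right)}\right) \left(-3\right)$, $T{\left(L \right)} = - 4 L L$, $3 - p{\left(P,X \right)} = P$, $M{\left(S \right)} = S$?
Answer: $-72$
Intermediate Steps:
$p{\left(P,X \right)} = 3 - P$
$R = 4$
$T{\left(L \right)} = - 4 L^{2}$
$a = -3$ ($a = \left(-4 + \left(3 - -2\right)\right) \left(-3\right) = \left(-4 + \left(3 + 2\right)\right) \left(-3\right) = \left(-4 + 5\right) \left(-3\right) = 1 \left(-3\right) = -3$)
$z = -8$ ($z = 1 \left(-3\right) - 5 = -3 - 5 = -8$)
$z + T{\left(R \right)} = -8 - 4 \cdot 4^{2} = -8 - 64 = -72$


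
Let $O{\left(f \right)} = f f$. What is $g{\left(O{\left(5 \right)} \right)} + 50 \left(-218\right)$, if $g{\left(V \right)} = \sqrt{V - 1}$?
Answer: $-10900 + 2 \sqrt{6} \approx -10895.0$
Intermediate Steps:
$O{\left(f \right)} = f^{2}$
$g{\left(V \right)} = \sqrt{-1 + V}$
$g{\left(O{\left(5 \right)} \right)} + 50 \left(-218\right) = \sqrt{-1 + 5^{2}} + 50 \left(-218\right) = \sqrt{-1 + 25} - 10900 = \sqrt{24} - 10900 = 2 \sqrt{6} - 10900 = -10900 + 2 \sqrt{6}$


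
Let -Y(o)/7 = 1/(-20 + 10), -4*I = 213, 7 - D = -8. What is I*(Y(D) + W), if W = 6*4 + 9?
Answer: -71781/40 ≈ -1794.5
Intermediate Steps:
D = 15 (D = 7 - 1*(-8) = 7 + 8 = 15)
I = -213/4 (I = -1/4*213 = -213/4 ≈ -53.250)
Y(o) = 7/10 (Y(o) = -7/(-20 + 10) = -7/(-10) = -7*(-1/10) = 7/10)
W = 33 (W = 24 + 9 = 33)
I*(Y(D) + W) = -213*(7/10 + 33)/4 = -213/4*337/10 = -71781/40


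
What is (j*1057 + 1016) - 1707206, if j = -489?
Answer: -2223063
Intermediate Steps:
(j*1057 + 1016) - 1707206 = (-489*1057 + 1016) - 1707206 = (-516873 + 1016) - 1707206 = -515857 - 1707206 = -2223063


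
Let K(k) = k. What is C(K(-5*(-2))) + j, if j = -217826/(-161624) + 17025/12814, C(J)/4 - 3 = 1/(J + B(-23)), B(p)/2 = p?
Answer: 67872045457/4659862356 ≈ 14.565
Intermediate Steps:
B(p) = 2*p
C(J) = 12 + 4/(-46 + J) (C(J) = 12 + 4/(J + 2*(-23)) = 12 + 4/(J - 46) = 12 + 4/(-46 + J))
j = 1385717741/517762484 (j = -217826*(-1/161624) + 17025*(1/12814) = 108913/80812 + 17025/12814 = 1385717741/517762484 ≈ 2.6764)
C(K(-5*(-2))) + j = 4*(-137 + 3*(-5*(-2)))/(-46 - 5*(-2)) + 1385717741/517762484 = 4*(-137 + 3*10)/(-46 + 10) + 1385717741/517762484 = 4*(-137 + 30)/(-36) + 1385717741/517762484 = 4*(-1/36)*(-107) + 1385717741/517762484 = 107/9 + 1385717741/517762484 = 67872045457/4659862356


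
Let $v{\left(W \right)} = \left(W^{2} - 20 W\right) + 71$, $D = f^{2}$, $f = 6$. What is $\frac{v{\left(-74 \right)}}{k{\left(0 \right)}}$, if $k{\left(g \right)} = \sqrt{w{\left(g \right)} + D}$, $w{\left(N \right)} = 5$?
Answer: $\frac{7027 \sqrt{41}}{41} \approx 1097.4$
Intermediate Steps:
$D = 36$ ($D = 6^{2} = 36$)
$k{\left(g \right)} = \sqrt{41}$ ($k{\left(g \right)} = \sqrt{5 + 36} = \sqrt{41}$)
$v{\left(W \right)} = 71 + W^{2} - 20 W$
$\frac{v{\left(-74 \right)}}{k{\left(0 \right)}} = \frac{71 + \left(-74\right)^{2} - -1480}{\sqrt{41}} = \left(71 + 5476 + 1480\right) \frac{\sqrt{41}}{41} = 7027 \frac{\sqrt{41}}{41} = \frac{7027 \sqrt{41}}{41}$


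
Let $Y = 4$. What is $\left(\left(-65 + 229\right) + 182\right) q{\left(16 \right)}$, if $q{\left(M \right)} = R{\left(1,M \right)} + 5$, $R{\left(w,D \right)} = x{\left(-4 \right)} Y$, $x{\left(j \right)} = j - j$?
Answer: $1730$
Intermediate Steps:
$x{\left(j \right)} = 0$
$R{\left(w,D \right)} = 0$ ($R{\left(w,D \right)} = 0 \cdot 4 = 0$)
$q{\left(M \right)} = 5$ ($q{\left(M \right)} = 0 + 5 = 5$)
$\left(\left(-65 + 229\right) + 182\right) q{\left(16 \right)} = \left(\left(-65 + 229\right) + 182\right) 5 = \left(164 + 182\right) 5 = 346 \cdot 5 = 1730$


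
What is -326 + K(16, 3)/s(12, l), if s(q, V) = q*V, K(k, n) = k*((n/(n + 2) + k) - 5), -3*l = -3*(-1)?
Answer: -5122/15 ≈ -341.47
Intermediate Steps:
l = -1 (l = -(-1)*(-1) = -⅓*3 = -1)
K(k, n) = k*(-5 + k + n/(2 + n)) (K(k, n) = k*((n/(2 + n) + k) - 5) = k*((k + n/(2 + n)) - 5) = k*(-5 + k + n/(2 + n)))
s(q, V) = V*q
-326 + K(16, 3)/s(12, l) = -326 + (16*(-10 - 4*3 + 2*16 + 16*3)/(2 + 3))/((-1*12)) = -326 + (16*(-10 - 12 + 32 + 48)/5)/(-12) = -326 + (16*(⅕)*58)*(-1/12) = -326 + (928/5)*(-1/12) = -326 - 232/15 = -5122/15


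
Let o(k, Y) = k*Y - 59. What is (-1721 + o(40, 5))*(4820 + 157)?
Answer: -7863660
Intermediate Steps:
o(k, Y) = -59 + Y*k (o(k, Y) = Y*k - 59 = -59 + Y*k)
(-1721 + o(40, 5))*(4820 + 157) = (-1721 + (-59 + 5*40))*(4820 + 157) = (-1721 + (-59 + 200))*4977 = (-1721 + 141)*4977 = -1580*4977 = -7863660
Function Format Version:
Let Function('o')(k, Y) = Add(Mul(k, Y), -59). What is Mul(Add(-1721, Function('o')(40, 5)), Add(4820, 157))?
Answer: -7863660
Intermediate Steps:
Function('o')(k, Y) = Add(-59, Mul(Y, k)) (Function('o')(k, Y) = Add(Mul(Y, k), -59) = Add(-59, Mul(Y, k)))
Mul(Add(-1721, Function('o')(40, 5)), Add(4820, 157)) = Mul(Add(-1721, Add(-59, Mul(5, 40))), Add(4820, 157)) = Mul(Add(-1721, Add(-59, 200)), 4977) = Mul(Add(-1721, 141), 4977) = Mul(-1580, 4977) = -7863660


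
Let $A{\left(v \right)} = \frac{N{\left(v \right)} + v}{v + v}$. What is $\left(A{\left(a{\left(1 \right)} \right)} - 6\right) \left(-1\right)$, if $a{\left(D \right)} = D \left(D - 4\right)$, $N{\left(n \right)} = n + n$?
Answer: $\frac{9}{2} \approx 4.5$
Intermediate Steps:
$N{\left(n \right)} = 2 n$
$a{\left(D \right)} = D \left(-4 + D\right)$
$A{\left(v \right)} = \frac{3}{2}$ ($A{\left(v \right)} = \frac{2 v + v}{v + v} = \frac{3 v}{2 v} = 3 v \frac{1}{2 v} = \frac{3}{2}$)
$\left(A{\left(a{\left(1 \right)} \right)} - 6\right) \left(-1\right) = \left(\frac{3}{2} - 6\right) \left(-1\right) = \left(- \frac{9}{2}\right) \left(-1\right) = \frac{9}{2}$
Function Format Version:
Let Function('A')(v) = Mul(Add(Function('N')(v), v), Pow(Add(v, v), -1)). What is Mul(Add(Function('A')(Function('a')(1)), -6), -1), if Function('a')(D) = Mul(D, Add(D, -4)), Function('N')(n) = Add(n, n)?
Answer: Rational(9, 2) ≈ 4.5000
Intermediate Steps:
Function('N')(n) = Mul(2, n)
Function('a')(D) = Mul(D, Add(-4, D))
Function('A')(v) = Rational(3, 2) (Function('A')(v) = Mul(Add(Mul(2, v), v), Pow(Add(v, v), -1)) = Mul(Mul(3, v), Pow(Mul(2, v), -1)) = Mul(Mul(3, v), Mul(Rational(1, 2), Pow(v, -1))) = Rational(3, 2))
Mul(Add(Function('A')(Function('a')(1)), -6), -1) = Mul(Add(Rational(3, 2), -6), -1) = Mul(Rational(-9, 2), -1) = Rational(9, 2)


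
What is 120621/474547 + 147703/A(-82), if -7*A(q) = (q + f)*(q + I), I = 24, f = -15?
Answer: -489965495041/2669801422 ≈ -183.52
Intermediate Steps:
A(q) = -(-15 + q)*(24 + q)/7 (A(q) = -(q - 15)*(q + 24)/7 = -(-15 + q)*(24 + q)/7)
120621/474547 + 147703/A(-82) = 120621/474547 + 147703/(360/7 - 9/7*(-82) - ⅐*(-82)²) = 120621*(1/474547) + 147703/(360/7 + 738/7 - ⅐*6724) = 120621/474547 + 147703/(360/7 + 738/7 - 6724/7) = 120621/474547 + 147703/(-5626/7) = 120621/474547 + 147703*(-7/5626) = 120621/474547 - 1033921/5626 = -489965495041/2669801422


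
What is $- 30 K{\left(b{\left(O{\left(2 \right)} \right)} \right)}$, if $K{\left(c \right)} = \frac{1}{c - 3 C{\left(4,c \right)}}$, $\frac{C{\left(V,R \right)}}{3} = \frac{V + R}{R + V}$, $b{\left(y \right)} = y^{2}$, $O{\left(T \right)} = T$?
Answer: $6$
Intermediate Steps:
$C{\left(V,R \right)} = 3$ ($C{\left(V,R \right)} = 3 \frac{V + R}{R + V} = 3 \frac{R + V}{R + V} = 3 \cdot 1 = 3$)
$K{\left(c \right)} = \frac{1}{-9 + c}$ ($K{\left(c \right)} = \frac{1}{c - 9} = \frac{1}{-9 + c}$)
$- 30 K{\left(b{\left(O{\left(2 \right)} \right)} \right)} = - \frac{30}{-9 + 2^{2}} = - \frac{30}{-9 + 4} = - \frac{30}{-5} = \left(-30\right) \left(- \frac{1}{5}\right) = 6$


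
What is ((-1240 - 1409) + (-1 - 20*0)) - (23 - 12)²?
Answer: -2771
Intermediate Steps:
((-1240 - 1409) + (-1 - 20*0)) - (23 - 12)² = (-2649 + (-1 + 0)) - 1*11² = (-2649 - 1) - 1*121 = -2650 - 121 = -2771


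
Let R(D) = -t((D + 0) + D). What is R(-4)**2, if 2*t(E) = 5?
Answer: 25/4 ≈ 6.2500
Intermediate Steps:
t(E) = 5/2 (t(E) = (1/2)*5 = 5/2)
R(D) = -5/2 (R(D) = -1*5/2 = -5/2)
R(-4)**2 = (-5/2)**2 = 25/4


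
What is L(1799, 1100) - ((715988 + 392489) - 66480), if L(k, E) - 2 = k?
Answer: -1040196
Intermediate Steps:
L(k, E) = 2 + k
L(1799, 1100) - ((715988 + 392489) - 66480) = (2 + 1799) - ((715988 + 392489) - 66480) = 1801 - (1108477 - 66480) = 1801 - 1*1041997 = 1801 - 1041997 = -1040196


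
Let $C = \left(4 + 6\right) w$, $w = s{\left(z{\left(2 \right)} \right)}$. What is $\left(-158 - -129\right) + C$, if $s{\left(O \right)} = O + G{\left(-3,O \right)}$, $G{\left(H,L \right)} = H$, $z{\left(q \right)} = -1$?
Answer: $-69$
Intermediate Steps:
$s{\left(O \right)} = -3 + O$ ($s{\left(O \right)} = O - 3 = -3 + O$)
$w = -4$ ($w = -3 - 1 = -4$)
$C = -40$ ($C = \left(4 + 6\right) \left(-4\right) = 10 \left(-4\right) = -40$)
$\left(-158 - -129\right) + C = \left(-158 - -129\right) - 40 = \left(-158 + 129\right) - 40 = -29 - 40 = -69$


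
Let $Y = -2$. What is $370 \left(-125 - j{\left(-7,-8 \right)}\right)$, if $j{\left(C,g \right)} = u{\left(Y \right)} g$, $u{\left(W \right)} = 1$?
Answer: $-43290$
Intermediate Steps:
$j{\left(C,g \right)} = g$ ($j{\left(C,g \right)} = 1 g = g$)
$370 \left(-125 - j{\left(-7,-8 \right)}\right) = 370 \left(-125 - -8\right) = 370 \left(-125 + 8\right) = 370 \left(-117\right) = -43290$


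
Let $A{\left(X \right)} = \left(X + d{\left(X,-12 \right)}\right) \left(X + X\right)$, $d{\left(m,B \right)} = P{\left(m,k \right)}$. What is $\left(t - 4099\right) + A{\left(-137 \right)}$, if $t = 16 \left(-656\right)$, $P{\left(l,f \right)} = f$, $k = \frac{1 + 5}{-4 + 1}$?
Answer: $23491$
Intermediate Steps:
$k = -2$ ($k = \frac{6}{-3} = 6 \left(- \frac{1}{3}\right) = -2$)
$d{\left(m,B \right)} = -2$
$t = -10496$
$A{\left(X \right)} = 2 X \left(-2 + X\right)$ ($A{\left(X \right)} = \left(X - 2\right) \left(X + X\right) = \left(-2 + X\right) 2 X = 2 X \left(-2 + X\right)$)
$\left(t - 4099\right) + A{\left(-137 \right)} = \left(-10496 - 4099\right) + 2 \left(-137\right) \left(-2 - 137\right) = -14595 + 2 \left(-137\right) \left(-139\right) = -14595 + 38086 = 23491$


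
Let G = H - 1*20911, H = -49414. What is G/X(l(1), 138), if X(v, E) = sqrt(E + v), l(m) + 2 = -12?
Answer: -70325*sqrt(31)/62 ≈ -6315.4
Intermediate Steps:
l(m) = -14 (l(m) = -2 - 12 = -14)
G = -70325 (G = -49414 - 1*20911 = -49414 - 20911 = -70325)
G/X(l(1), 138) = -70325/sqrt(138 - 14) = -70325*sqrt(31)/62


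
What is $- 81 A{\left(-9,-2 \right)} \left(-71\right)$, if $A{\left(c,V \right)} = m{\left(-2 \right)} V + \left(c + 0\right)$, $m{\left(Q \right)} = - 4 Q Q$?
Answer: $132273$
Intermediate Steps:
$m{\left(Q \right)} = - 4 Q^{2}$
$A{\left(c,V \right)} = c - 16 V$ ($A{\left(c,V \right)} = - 4 \left(-2\right)^{2} V + \left(c + 0\right) = \left(-4\right) 4 V + c = - 16 V + c = c - 16 V$)
$- 81 A{\left(-9,-2 \right)} \left(-71\right) = - 81 \left(-9 - -32\right) \left(-71\right) = - 81 \left(-9 + 32\right) \left(-71\right) = \left(-81\right) 23 \left(-71\right) = \left(-1863\right) \left(-71\right) = 132273$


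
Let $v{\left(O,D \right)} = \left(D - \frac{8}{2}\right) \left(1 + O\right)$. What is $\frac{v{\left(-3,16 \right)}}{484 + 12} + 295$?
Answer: $\frac{18287}{62} \approx 294.95$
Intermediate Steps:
$v{\left(O,D \right)} = \left(1 + O\right) \left(-4 + D\right)$ ($v{\left(O,D \right)} = \left(D - 4\right) \left(1 + O\right) = \left(-4 + D\right) \left(1 + O\right) = \left(1 + O\right) \left(-4 + D\right)$)
$\frac{v{\left(-3,16 \right)}}{484 + 12} + 295 = \frac{-4 + 16 - -12 + 16 \left(-3\right)}{484 + 12} + 295 = \frac{-4 + 16 + 12 - 48}{496} + 295 = \frac{1}{496} \left(-24\right) + 295 = - \frac{3}{62} + 295 = \frac{18287}{62}$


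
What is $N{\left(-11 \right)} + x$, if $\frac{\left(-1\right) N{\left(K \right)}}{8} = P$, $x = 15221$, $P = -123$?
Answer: $16205$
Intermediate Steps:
$N{\left(K \right)} = 984$ ($N{\left(K \right)} = \left(-8\right) \left(-123\right) = 984$)
$N{\left(-11 \right)} + x = 984 + 15221 = 16205$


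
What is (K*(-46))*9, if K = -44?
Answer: 18216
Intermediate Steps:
(K*(-46))*9 = -44*(-46)*9 = 2024*9 = 18216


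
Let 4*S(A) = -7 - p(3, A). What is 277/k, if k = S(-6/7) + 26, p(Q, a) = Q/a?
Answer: 2216/201 ≈ 11.025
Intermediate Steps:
S(A) = -7/4 - 3/(4*A) (S(A) = (-7 - 3/A)/4 = -7/4 - 3/(4*A))
k = 201/8 (k = (-3 - (-42)/7)/(4*((-6/7))) + 26 = (-3 - (-42)/7)/(4*((-6*⅐))) + 26 = (-3 - 7*(-6/7))/(4*(-6/7)) + 26 = (¼)*(-7/6)*(-3 + 6) + 26 = (¼)*(-7/6)*3 + 26 = -7/8 + 26 = 201/8 ≈ 25.125)
277/k = 277/(201/8) = 277*(8/201) = 2216/201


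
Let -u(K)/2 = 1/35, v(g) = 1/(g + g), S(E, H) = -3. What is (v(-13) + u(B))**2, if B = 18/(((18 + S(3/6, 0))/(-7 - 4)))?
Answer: 7569/828100 ≈ 0.0091402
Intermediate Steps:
v(g) = 1/(2*g)
B = -66/5 (B = 18/(((18 - 3)/(-7 - 4))) = 18/((15/(-11))) = 18/((15*(-1/11))) = 18/(-15/11) = 18*(-11/15) = -66/5 ≈ -13.200)
u(K) = -2/35
(v(-13) + u(B))**2 = ((1/2)/(-13) - 2/35)**2 = ((1/2)*(-1/13) - 2/35)**2 = (-1/26 - 2/35)**2 = (-87/910)**2 = 7569/828100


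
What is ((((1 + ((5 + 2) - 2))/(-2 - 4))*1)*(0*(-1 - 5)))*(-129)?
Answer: 0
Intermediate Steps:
((((1 + ((5 + 2) - 2))/(-2 - 4))*1)*(0*(-1 - 5)))*(-129) = ((((1 + (7 - 2))/(-6))*1)*(0*(-6)))*(-129) = ((((1 + 5)*(-⅙))*1)*0)*(-129) = (((6*(-⅙))*1)*0)*(-129) = (-1*1*0)*(-129) = -1*0*(-129) = 0*(-129) = 0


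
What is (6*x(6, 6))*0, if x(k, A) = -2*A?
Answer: 0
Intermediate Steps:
(6*x(6, 6))*0 = (6*(-2*6))*0 = (6*(-12))*0 = -72*0 = 0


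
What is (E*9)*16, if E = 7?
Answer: 1008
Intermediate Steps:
(E*9)*16 = (7*9)*16 = 63*16 = 1008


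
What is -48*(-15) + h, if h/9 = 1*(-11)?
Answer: 621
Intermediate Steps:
h = -99 (h = 9*(1*(-11)) = 9*(-11) = -99)
-48*(-15) + h = -48*(-15) - 99 = 720 - 99 = 621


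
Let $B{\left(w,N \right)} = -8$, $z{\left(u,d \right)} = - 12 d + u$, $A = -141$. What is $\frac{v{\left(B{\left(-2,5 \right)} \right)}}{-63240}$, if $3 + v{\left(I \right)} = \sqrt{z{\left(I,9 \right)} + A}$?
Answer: $\frac{1}{21080} - \frac{i \sqrt{257}}{63240} \approx 4.7438 \cdot 10^{-5} - 0.0002535 i$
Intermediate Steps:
$z{\left(u,d \right)} = u - 12 d$
$v{\left(I \right)} = -3 + \sqrt{-249 + I}$ ($v{\left(I \right)} = -3 + \sqrt{\left(I - 108\right) - 141} = -3 + \sqrt{\left(-108 + I\right) - 141} = -3 + \sqrt{-249 + I}$)
$\frac{v{\left(B{\left(-2,5 \right)} \right)}}{-63240} = \frac{-3 + \sqrt{-249 - 8}}{-63240} = \left(-3 + \sqrt{-257}\right) \left(- \frac{1}{63240}\right) = \left(-3 + i \sqrt{257}\right) \left(- \frac{1}{63240}\right) = \frac{1}{21080} - \frac{i \sqrt{257}}{63240}$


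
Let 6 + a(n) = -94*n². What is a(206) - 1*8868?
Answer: -3997858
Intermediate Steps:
a(n) = -6 - 94*n²
a(206) - 1*8868 = (-6 - 94*206²) - 1*8868 = (-6 - 94*42436) - 8868 = (-6 - 3988984) - 8868 = -3988990 - 8868 = -3997858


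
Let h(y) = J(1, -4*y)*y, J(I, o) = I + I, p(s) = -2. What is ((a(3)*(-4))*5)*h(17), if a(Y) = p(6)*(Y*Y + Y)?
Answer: 16320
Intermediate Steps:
J(I, o) = 2*I
h(y) = 2*y (h(y) = (2*1)*y = 2*y)
a(Y) = -2*Y - 2*Y² (a(Y) = -2*(Y*Y + Y) = -2*(Y² + Y) = -2*(Y + Y²) = -2*Y - 2*Y²)
((a(3)*(-4))*5)*h(17) = ((-2*3*(1 + 3)*(-4))*5)*(2*17) = ((-2*3*4*(-4))*5)*34 = (-24*(-4)*5)*34 = (96*5)*34 = 480*34 = 16320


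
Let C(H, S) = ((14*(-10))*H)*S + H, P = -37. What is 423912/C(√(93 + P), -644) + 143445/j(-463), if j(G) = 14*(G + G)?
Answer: -143445/12964 + 105978*√14/631127 ≈ -10.437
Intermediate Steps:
j(G) = 28*G (j(G) = 14*(2*G) = 28*G)
C(H, S) = H - 140*H*S (C(H, S) = (-140*H)*S + H = -140*H*S + H = H - 140*H*S)
423912/C(√(93 + P), -644) + 143445/j(-463) = 423912/((√(93 - 37)*(1 - 140*(-644)))) + 143445/((28*(-463))) = 423912/((√56*(1 + 90160))) + 143445/(-12964) = 423912/(((2*√14)*90161)) + 143445*(-1/12964) = 423912/((180322*√14)) - 143445/12964 = 423912*(√14/2524508) - 143445/12964 = 105978*√14/631127 - 143445/12964 = -143445/12964 + 105978*√14/631127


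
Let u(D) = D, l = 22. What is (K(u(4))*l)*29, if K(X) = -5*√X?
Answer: -6380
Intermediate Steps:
(K(u(4))*l)*29 = (-5*√4*22)*29 = (-5*2*22)*29 = -10*22*29 = -220*29 = -6380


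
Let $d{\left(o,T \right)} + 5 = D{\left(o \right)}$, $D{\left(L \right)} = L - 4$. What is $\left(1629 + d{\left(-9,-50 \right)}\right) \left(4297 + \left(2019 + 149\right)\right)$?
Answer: $10415115$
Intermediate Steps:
$D{\left(L \right)} = -4 + L$ ($D{\left(L \right)} = L - 4 = -4 + L$)
$d{\left(o,T \right)} = -9 + o$ ($d{\left(o,T \right)} = -5 + \left(-4 + o\right) = -9 + o$)
$\left(1629 + d{\left(-9,-50 \right)}\right) \left(4297 + \left(2019 + 149\right)\right) = \left(1629 - 18\right) \left(4297 + \left(2019 + 149\right)\right) = \left(1629 - 18\right) \left(4297 + 2168\right) = 1611 \cdot 6465 = 10415115$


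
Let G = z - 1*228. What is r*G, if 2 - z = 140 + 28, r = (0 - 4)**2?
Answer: -6304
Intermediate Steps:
r = 16 (r = (-4)**2 = 16)
z = -166 (z = 2 - (140 + 28) = 2 - 1*168 = 2 - 168 = -166)
G = -394 (G = -166 - 1*228 = -166 - 228 = -394)
r*G = 16*(-394) = -6304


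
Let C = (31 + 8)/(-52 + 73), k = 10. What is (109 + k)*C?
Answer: 221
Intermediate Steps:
C = 13/7 (C = 39/21 = 39*(1/21) = 13/7 ≈ 1.8571)
(109 + k)*C = (109 + 10)*(13/7) = 119*(13/7) = 221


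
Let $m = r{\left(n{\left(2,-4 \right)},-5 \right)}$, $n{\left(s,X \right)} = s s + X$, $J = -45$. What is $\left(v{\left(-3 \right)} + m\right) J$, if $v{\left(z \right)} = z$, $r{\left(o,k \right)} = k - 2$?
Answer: $450$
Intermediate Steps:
$n{\left(s,X \right)} = X + s^{2}$ ($n{\left(s,X \right)} = s^{2} + X = X + s^{2}$)
$r{\left(o,k \right)} = -2 + k$
$m = -7$ ($m = -2 - 5 = -7$)
$\left(v{\left(-3 \right)} + m\right) J = \left(-3 - 7\right) \left(-45\right) = \left(-10\right) \left(-45\right) = 450$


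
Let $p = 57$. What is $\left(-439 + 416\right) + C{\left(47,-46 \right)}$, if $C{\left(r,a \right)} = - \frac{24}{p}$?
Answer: $- \frac{445}{19} \approx -23.421$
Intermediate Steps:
$C{\left(r,a \right)} = - \frac{8}{19}$ ($C{\left(r,a \right)} = - \frac{24}{57} = \left(-24\right) \frac{1}{57} = - \frac{8}{19}$)
$\left(-439 + 416\right) + C{\left(47,-46 \right)} = \left(-439 + 416\right) - \frac{8}{19} = -23 - \frac{8}{19} = - \frac{445}{19}$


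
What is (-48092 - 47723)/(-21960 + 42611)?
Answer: -95815/20651 ≈ -4.6397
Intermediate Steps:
(-48092 - 47723)/(-21960 + 42611) = -95815/20651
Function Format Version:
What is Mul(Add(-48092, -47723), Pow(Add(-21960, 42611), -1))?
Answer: Rational(-95815, 20651) ≈ -4.6397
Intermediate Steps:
Mul(Add(-48092, -47723), Pow(Add(-21960, 42611), -1)) = Mul(-95815, Pow(20651, -1)) = Mul(-95815, Rational(1, 20651)) = Rational(-95815, 20651)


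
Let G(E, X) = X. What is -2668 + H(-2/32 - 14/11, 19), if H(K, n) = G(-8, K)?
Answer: -469803/176 ≈ -2669.3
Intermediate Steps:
H(K, n) = K
-2668 + H(-2/32 - 14/11, 19) = -2668 + (-2/32 - 14/11) = -2668 + (-2*1/32 - 14*1/11) = -2668 + (-1/16 - 14/11) = -2668 - 235/176 = -469803/176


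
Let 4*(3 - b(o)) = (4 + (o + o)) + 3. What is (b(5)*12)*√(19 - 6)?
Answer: -15*√13 ≈ -54.083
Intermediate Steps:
b(o) = 5/4 - o/2 (b(o) = 3 - ((4 + (o + o)) + 3)/4 = 3 - ((4 + 2*o) + 3)/4 = 3 - (7 + 2*o)/4 = 3 + (-7/4 - o/2) = 5/4 - o/2)
(b(5)*12)*√(19 - 6) = ((5/4 - ½*5)*12)*√(19 - 6) = ((5/4 - 5/2)*12)*√13 = (-5/4*12)*√13 = -15*√13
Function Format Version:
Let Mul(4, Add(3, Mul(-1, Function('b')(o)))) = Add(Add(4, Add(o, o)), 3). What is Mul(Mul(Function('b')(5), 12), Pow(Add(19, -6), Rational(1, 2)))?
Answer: Mul(-15, Pow(13, Rational(1, 2))) ≈ -54.083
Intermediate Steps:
Function('b')(o) = Add(Rational(5, 4), Mul(Rational(-1, 2), o)) (Function('b')(o) = Add(3, Mul(Rational(-1, 4), Add(Add(4, Add(o, o)), 3))) = Add(3, Mul(Rational(-1, 4), Add(Add(4, Mul(2, o)), 3))) = Add(3, Mul(Rational(-1, 4), Add(7, Mul(2, o)))) = Add(3, Add(Rational(-7, 4), Mul(Rational(-1, 2), o))) = Add(Rational(5, 4), Mul(Rational(-1, 2), o)))
Mul(Mul(Function('b')(5), 12), Pow(Add(19, -6), Rational(1, 2))) = Mul(Mul(Add(Rational(5, 4), Mul(Rational(-1, 2), 5)), 12), Pow(Add(19, -6), Rational(1, 2))) = Mul(Mul(Add(Rational(5, 4), Rational(-5, 2)), 12), Pow(13, Rational(1, 2))) = Mul(Mul(Rational(-5, 4), 12), Pow(13, Rational(1, 2))) = Mul(-15, Pow(13, Rational(1, 2)))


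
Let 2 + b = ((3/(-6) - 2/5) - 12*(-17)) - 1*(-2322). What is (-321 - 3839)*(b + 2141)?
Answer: -19402656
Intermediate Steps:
b = 25231/10 (b = -2 + (((3/(-6) - 2/5) - 12*(-17)) - 1*(-2322)) = -2 + (((3*(-1/6) - 2*1/5) + 204) + 2322) = -2 + (((-1/2 - 2/5) + 204) + 2322) = -2 + ((-9/10 + 204) + 2322) = -2 + (2031/10 + 2322) = -2 + 25251/10 = 25231/10 ≈ 2523.1)
(-321 - 3839)*(b + 2141) = (-321 - 3839)*(25231/10 + 2141) = -4160*46641/10 = -19402656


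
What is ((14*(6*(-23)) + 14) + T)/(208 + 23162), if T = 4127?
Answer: 2209/23370 ≈ 0.094523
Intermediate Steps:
((14*(6*(-23)) + 14) + T)/(208 + 23162) = ((14*(6*(-23)) + 14) + 4127)/(208 + 23162) = ((14*(-138) + 14) + 4127)/23370 = ((-1932 + 14) + 4127)*(1/23370) = (-1918 + 4127)*(1/23370) = 2209*(1/23370) = 2209/23370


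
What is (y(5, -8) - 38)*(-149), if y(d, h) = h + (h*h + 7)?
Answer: -3725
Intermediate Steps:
y(d, h) = 7 + h + h² (y(d, h) = h + (h² + 7) = h + (7 + h²) = 7 + h + h²)
(y(5, -8) - 38)*(-149) = ((7 - 8 + (-8)²) - 38)*(-149) = ((7 - 8 + 64) - 38)*(-149) = (63 - 38)*(-149) = 25*(-149) = -3725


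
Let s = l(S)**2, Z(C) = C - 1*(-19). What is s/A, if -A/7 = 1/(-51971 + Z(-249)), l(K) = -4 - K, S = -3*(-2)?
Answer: 5220100/7 ≈ 7.4573e+5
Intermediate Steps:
Z(C) = 19 + C (Z(C) = C + 19 = 19 + C)
S = 6
A = 7/52201 (A = -7/(-51971 + (19 - 249)) = -7/(-51971 - 230) = -7/(-52201) = -7*(-1/52201) = 7/52201 ≈ 0.00013410)
s = 100 (s = (-4 - 1*6)**2 = (-4 - 6)**2 = (-10)**2 = 100)
s/A = 100/(7/52201) = 100*(52201/7) = 5220100/7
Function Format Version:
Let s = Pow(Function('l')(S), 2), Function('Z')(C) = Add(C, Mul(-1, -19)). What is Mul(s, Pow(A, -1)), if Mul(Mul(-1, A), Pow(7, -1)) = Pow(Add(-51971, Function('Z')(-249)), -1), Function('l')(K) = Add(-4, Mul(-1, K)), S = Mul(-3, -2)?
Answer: Rational(5220100, 7) ≈ 7.4573e+5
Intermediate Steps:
Function('Z')(C) = Add(19, C) (Function('Z')(C) = Add(C, 19) = Add(19, C))
S = 6
A = Rational(7, 52201) (A = Mul(-7, Pow(Add(-51971, Add(19, -249)), -1)) = Mul(-7, Pow(Add(-51971, -230), -1)) = Mul(-7, Pow(-52201, -1)) = Mul(-7, Rational(-1, 52201)) = Rational(7, 52201) ≈ 0.00013410)
s = 100 (s = Pow(Add(-4, Mul(-1, 6)), 2) = Pow(Add(-4, -6), 2) = Pow(-10, 2) = 100)
Mul(s, Pow(A, -1)) = Mul(100, Pow(Rational(7, 52201), -1)) = Mul(100, Rational(52201, 7)) = Rational(5220100, 7)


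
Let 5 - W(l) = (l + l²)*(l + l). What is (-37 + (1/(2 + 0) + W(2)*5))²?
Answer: 69169/4 ≈ 17292.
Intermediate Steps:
W(l) = 5 - 2*l*(l + l²) (W(l) = 5 - (l + l²)*(l + l) = 5 - (l + l²)*2*l = 5 - 2*l*(l + l²))
(-37 + (1/(2 + 0) + W(2)*5))² = (-37 + (1/(2 + 0) + (5 - 2*2² - 2*2³)*5))² = (-37 + (1/2 + (5 - 2*4 - 2*8)*5))² = (-37 + (½ + (5 - 8 - 16)*5))² = (-37 + (½ - 19*5))² = (-37 + (½ - 95))² = (-37 - 189/2)² = (-263/2)² = 69169/4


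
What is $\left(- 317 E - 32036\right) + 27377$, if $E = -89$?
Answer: $23554$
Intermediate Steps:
$\left(- 317 E - 32036\right) + 27377 = \left(\left(-317\right) \left(-89\right) - 32036\right) + 27377 = \left(28213 - 32036\right) + 27377 = -3823 + 27377 = 23554$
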